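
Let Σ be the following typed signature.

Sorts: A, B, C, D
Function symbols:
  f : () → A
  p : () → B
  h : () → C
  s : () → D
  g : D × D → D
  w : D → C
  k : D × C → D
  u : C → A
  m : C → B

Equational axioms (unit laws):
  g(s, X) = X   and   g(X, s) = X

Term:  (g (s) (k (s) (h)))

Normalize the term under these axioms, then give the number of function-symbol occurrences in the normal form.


size = 3

1. (g (s) (k (s) (h)))  →  (k (s) (h))
normal form: (k (s) (h))


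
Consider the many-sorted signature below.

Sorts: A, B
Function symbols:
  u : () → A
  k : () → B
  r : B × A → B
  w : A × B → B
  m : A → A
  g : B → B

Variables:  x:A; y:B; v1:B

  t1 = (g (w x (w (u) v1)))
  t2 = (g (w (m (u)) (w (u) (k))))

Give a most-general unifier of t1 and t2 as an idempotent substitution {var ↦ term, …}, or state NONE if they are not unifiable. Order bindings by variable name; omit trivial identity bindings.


{v1 ↦ (k), x ↦ (m (u))}


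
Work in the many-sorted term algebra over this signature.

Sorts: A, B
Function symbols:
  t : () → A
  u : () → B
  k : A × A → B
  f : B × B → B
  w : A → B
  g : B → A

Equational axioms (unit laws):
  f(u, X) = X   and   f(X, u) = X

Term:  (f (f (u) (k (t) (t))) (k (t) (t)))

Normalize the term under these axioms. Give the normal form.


1. (f (f (u) (k (t) (t))) (k (t) (t)))  →  (f (k (t) (t)) (k (t) (t)))

normal form = (f (k (t) (t)) (k (t) (t)))


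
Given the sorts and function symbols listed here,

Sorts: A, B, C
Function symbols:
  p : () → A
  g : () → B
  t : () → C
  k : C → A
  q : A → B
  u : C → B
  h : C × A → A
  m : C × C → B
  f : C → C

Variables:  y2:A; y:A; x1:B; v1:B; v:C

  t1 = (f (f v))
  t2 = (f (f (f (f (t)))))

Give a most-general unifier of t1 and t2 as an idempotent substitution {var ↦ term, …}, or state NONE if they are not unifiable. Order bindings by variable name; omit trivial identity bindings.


{v ↦ (f (f (t)))}


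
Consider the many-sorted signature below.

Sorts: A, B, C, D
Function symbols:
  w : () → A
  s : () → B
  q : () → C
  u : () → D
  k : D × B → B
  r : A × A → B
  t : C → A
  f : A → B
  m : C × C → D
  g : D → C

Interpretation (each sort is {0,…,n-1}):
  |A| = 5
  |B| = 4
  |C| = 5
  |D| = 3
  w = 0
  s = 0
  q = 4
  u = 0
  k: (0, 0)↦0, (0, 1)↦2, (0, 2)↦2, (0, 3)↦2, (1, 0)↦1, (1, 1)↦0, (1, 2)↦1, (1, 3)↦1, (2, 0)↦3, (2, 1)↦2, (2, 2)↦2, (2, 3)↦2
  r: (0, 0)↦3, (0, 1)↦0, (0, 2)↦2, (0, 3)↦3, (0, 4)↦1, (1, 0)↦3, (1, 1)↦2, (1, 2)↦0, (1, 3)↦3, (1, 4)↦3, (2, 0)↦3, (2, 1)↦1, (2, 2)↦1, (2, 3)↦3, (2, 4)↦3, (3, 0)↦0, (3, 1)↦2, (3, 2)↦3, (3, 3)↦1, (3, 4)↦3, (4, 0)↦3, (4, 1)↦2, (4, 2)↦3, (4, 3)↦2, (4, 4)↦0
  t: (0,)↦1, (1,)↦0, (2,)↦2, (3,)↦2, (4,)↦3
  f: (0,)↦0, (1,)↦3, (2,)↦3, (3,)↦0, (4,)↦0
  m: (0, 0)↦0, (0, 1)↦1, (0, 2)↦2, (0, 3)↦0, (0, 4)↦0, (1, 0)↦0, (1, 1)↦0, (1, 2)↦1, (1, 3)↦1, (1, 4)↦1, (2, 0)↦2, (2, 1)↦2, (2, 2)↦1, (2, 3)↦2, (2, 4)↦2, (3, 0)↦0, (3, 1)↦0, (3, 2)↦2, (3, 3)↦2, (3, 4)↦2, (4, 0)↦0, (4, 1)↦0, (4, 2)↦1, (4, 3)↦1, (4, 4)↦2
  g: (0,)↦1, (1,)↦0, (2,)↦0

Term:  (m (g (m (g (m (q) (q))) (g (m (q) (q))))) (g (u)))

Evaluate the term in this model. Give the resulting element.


  q = 4
  q = 4
  (m (q) (q)) = m(4, 4) = 2
  (g (m (q) (q))) = g(2,) = 0
  q = 4
  q = 4
  (m (q) (q)) = m(4, 4) = 2
  (g (m (q) (q))) = g(2,) = 0
  (m (g (m (q) (q))) (g (m (q) (q)))) = m(0, 0) = 0
  (g (m (g (m (q) (q))) (g (m (q) (q))))) = g(0,) = 1
  u = 0
  (g (u)) = g(0,) = 1
  (m (g (m (g (m (q) (q))) (g (m (q) (q))))) (g (u))) = m(1, 1) = 0

value = 0


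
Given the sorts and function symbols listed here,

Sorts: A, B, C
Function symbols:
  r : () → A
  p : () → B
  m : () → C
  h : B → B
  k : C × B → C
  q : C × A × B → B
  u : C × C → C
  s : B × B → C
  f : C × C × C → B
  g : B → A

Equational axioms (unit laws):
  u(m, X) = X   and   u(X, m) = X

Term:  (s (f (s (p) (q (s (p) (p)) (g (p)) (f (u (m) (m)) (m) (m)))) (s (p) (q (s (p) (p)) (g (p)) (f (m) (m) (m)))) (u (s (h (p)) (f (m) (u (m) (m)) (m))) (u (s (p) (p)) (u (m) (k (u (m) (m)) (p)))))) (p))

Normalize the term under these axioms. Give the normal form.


normal form = (s (f (s (p) (q (s (p) (p)) (g (p)) (f (m) (m) (m)))) (s (p) (q (s (p) (p)) (g (p)) (f (m) (m) (m)))) (u (s (h (p)) (f (m) (m) (m))) (u (s (p) (p)) (k (m) (p))))) (p))

1. (s (f (s (p) (q (s (p) (p)) (g (p)) (f (u (m) (m)) (m) (m)))) (s (p) (q (s (p) (p)) (g (p)) (f (m) (m) (m)))) (u (s (h (p)) (f (m) (u (m) (m)) (m))) (u (s (p) (p)) (u (m) (k (u (m) (m)) (p)))))) (p))  →  (s (f (s (p) (q (s (p) (p)) (g (p)) (f (m) (m) (m)))) (s (p) (q (s (p) (p)) (g (p)) (f (m) (m) (m)))) (u (s (h (p)) (f (m) (u (m) (m)) (m))) (u (s (p) (p)) (u (m) (k (u (m) (m)) (p)))))) (p))
2. (s (f (s (p) (q (s (p) (p)) (g (p)) (f (m) (m) (m)))) (s (p) (q (s (p) (p)) (g (p)) (f (m) (m) (m)))) (u (s (h (p)) (f (m) (u (m) (m)) (m))) (u (s (p) (p)) (u (m) (k (u (m) (m)) (p)))))) (p))  →  (s (f (s (p) (q (s (p) (p)) (g (p)) (f (m) (m) (m)))) (s (p) (q (s (p) (p)) (g (p)) (f (m) (m) (m)))) (u (s (h (p)) (f (m) (m) (m))) (u (s (p) (p)) (u (m) (k (u (m) (m)) (p)))))) (p))
3. (s (f (s (p) (q (s (p) (p)) (g (p)) (f (m) (m) (m)))) (s (p) (q (s (p) (p)) (g (p)) (f (m) (m) (m)))) (u (s (h (p)) (f (m) (m) (m))) (u (s (p) (p)) (u (m) (k (u (m) (m)) (p)))))) (p))  →  (s (f (s (p) (q (s (p) (p)) (g (p)) (f (m) (m) (m)))) (s (p) (q (s (p) (p)) (g (p)) (f (m) (m) (m)))) (u (s (h (p)) (f (m) (m) (m))) (u (s (p) (p)) (k (u (m) (m)) (p))))) (p))
4. (s (f (s (p) (q (s (p) (p)) (g (p)) (f (m) (m) (m)))) (s (p) (q (s (p) (p)) (g (p)) (f (m) (m) (m)))) (u (s (h (p)) (f (m) (m) (m))) (u (s (p) (p)) (k (u (m) (m)) (p))))) (p))  →  (s (f (s (p) (q (s (p) (p)) (g (p)) (f (m) (m) (m)))) (s (p) (q (s (p) (p)) (g (p)) (f (m) (m) (m)))) (u (s (h (p)) (f (m) (m) (m))) (u (s (p) (p)) (k (m) (p))))) (p))


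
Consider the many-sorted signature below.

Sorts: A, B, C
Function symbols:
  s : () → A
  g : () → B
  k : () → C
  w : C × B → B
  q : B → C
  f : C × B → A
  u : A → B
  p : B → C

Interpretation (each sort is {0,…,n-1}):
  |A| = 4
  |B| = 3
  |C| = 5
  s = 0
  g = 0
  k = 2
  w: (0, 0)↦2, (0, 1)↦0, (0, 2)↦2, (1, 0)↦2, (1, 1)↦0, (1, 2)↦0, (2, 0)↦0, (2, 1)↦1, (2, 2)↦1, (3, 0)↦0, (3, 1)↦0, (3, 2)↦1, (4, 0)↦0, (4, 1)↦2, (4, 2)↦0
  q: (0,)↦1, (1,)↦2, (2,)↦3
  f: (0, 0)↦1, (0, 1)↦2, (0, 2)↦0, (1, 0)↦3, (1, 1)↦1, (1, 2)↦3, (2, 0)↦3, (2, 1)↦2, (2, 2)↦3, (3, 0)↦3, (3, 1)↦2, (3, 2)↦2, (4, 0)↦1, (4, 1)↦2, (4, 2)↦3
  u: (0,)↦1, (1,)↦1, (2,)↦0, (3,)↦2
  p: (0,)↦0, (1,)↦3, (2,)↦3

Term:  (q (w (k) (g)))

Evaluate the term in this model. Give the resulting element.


value = 1

  k = 2
  g = 0
  (w (k) (g)) = w(2, 0) = 0
  (q (w (k) (g))) = q(0,) = 1


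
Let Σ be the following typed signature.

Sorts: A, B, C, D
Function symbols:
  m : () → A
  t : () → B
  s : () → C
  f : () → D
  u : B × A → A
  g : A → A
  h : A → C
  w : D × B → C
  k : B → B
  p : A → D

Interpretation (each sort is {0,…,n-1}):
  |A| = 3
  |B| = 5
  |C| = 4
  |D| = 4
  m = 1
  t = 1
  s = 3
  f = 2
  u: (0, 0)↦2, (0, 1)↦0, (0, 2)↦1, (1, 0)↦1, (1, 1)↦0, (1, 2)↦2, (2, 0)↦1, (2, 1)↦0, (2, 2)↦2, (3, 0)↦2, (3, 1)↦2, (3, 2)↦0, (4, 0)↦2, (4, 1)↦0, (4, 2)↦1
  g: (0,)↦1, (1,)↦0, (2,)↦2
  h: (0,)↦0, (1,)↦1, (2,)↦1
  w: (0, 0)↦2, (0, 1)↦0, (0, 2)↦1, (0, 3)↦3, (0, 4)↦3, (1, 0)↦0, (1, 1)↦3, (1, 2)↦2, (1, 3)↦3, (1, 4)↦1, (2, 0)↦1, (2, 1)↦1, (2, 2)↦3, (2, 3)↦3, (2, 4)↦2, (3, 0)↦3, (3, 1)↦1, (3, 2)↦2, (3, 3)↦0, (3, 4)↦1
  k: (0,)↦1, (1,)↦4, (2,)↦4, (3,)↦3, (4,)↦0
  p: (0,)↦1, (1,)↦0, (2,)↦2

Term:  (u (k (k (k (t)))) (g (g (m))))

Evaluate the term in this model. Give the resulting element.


  t = 1
  (k (t)) = k(1,) = 4
  (k (k (t))) = k(4,) = 0
  (k (k (k (t)))) = k(0,) = 1
  m = 1
  (g (m)) = g(1,) = 0
  (g (g (m))) = g(0,) = 1
  (u (k (k (k (t)))) (g (g (m)))) = u(1, 1) = 0

value = 0


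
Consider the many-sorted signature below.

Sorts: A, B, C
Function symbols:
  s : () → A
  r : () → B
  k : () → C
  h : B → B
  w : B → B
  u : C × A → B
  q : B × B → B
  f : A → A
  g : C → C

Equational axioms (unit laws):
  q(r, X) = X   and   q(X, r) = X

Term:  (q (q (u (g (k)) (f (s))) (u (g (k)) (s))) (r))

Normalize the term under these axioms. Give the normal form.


normal form = (q (u (g (k)) (f (s))) (u (g (k)) (s)))

1. (q (q (u (g (k)) (f (s))) (u (g (k)) (s))) (r))  →  (q (u (g (k)) (f (s))) (u (g (k)) (s)))


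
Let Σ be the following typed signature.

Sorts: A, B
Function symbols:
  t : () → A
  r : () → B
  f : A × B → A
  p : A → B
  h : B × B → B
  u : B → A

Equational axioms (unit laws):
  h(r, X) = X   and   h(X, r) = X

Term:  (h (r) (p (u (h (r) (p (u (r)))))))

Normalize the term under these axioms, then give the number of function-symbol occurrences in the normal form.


1. (h (r) (p (u (h (r) (p (u (r)))))))  →  (p (u (h (r) (p (u (r))))))
2. (p (u (h (r) (p (u (r))))))  →  (p (u (p (u (r)))))
normal form: (p (u (p (u (r)))))

size = 5


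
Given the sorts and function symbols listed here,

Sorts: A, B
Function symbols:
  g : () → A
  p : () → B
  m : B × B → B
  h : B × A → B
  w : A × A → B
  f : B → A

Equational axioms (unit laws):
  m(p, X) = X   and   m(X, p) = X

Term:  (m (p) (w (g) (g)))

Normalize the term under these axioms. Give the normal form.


normal form = (w (g) (g))

1. (m (p) (w (g) (g)))  →  (w (g) (g))


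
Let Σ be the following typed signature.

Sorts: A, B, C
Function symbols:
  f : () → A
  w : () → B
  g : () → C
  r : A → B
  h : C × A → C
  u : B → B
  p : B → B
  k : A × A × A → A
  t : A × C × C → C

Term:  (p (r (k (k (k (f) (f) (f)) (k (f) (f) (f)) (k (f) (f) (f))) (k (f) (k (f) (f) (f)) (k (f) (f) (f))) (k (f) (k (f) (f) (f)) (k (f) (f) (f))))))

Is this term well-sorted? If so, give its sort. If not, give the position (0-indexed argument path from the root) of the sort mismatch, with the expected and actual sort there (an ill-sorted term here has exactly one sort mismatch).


well-sorted; sort = B

          (f) : A
          (f) : A
          (f) : A
        (k (f) (f) (f)) : A
          (f) : A
          (f) : A
          (f) : A
        (k (f) (f) (f)) : A
          (f) : A
          (f) : A
          (f) : A
        (k (f) (f) (f)) : A
      (k (k (f) (f) (f)) (k (f) (f) (f)) (k (f) (f) (f))) : A
        (f) : A
          (f) : A
          (f) : A
          (f) : A
        (k (f) (f) (f)) : A
          (f) : A
          (f) : A
          (f) : A
        (k (f) (f) (f)) : A
      (k (f) (k (f) (f) (f)) (k (f) (f) (f))) : A
        (f) : A
          (f) : A
          (f) : A
          (f) : A
        (k (f) (f) (f)) : A
          (f) : A
          (f) : A
          (f) : A
        (k (f) (f) (f)) : A
      (k (f) (k (f) (f) (f)) (k (f) (f) (f))) : A
    (k (k (k (f) (f) (f)) (k (f) (f) (f)) (k (f) (f) (f))) (k (f) (k (f) (f) (f)) (k (f) (f) (f))) (k (f) (k (f) (f) (f)) (k (f) (f) (f)))) : A
  (r (k (k (k (f) (f) (f)) (k (f) (f) (f)) (k (f) (f) (f))) (k (f) (k (f) (f) (f)) (k (f) (f) (f))) (k (f) (k (f) (f) (f)) (k (f) (f) (f))))) : B
(p (r (k (k (k (f) (f) (f)) (k (f) (f) (f)) (k (f) (f) (f))) (k (f) (k (f) (f) (f)) (k (f) (f) (f))) (k (f) (k (f) (f) (f)) (k (f) (f) (f)))))) : B


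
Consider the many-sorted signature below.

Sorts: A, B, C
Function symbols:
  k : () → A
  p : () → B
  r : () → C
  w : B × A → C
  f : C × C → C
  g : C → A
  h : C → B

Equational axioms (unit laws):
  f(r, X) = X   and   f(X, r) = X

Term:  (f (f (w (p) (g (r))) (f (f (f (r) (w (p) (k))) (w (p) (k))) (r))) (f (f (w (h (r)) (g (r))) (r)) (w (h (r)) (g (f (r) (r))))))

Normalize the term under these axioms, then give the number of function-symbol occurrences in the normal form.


1. (f (f (w (p) (g (r))) (f (f (f (r) (w (p) (k))) (w (p) (k))) (r))) (f (f (w (h (r)) (g (r))) (r)) (w (h (r)) (g (f (r) (r))))))  →  (f (f (w (p) (g (r))) (f (f (r) (w (p) (k))) (w (p) (k)))) (f (f (w (h (r)) (g (r))) (r)) (w (h (r)) (g (f (r) (r))))))
2. (f (f (w (p) (g (r))) (f (f (r) (w (p) (k))) (w (p) (k)))) (f (f (w (h (r)) (g (r))) (r)) (w (h (r)) (g (f (r) (r))))))  →  (f (f (w (p) (g (r))) (f (w (p) (k)) (w (p) (k)))) (f (f (w (h (r)) (g (r))) (r)) (w (h (r)) (g (f (r) (r))))))
3. (f (f (w (p) (g (r))) (f (w (p) (k)) (w (p) (k)))) (f (f (w (h (r)) (g (r))) (r)) (w (h (r)) (g (f (r) (r))))))  →  (f (f (w (p) (g (r))) (f (w (p) (k)) (w (p) (k)))) (f (w (h (r)) (g (r))) (w (h (r)) (g (f (r) (r))))))
4. (f (f (w (p) (g (r))) (f (w (p) (k)) (w (p) (k)))) (f (w (h (r)) (g (r))) (w (h (r)) (g (f (r) (r))))))  →  (f (f (w (p) (g (r))) (f (w (p) (k)) (w (p) (k)))) (f (w (h (r)) (g (r))) (w (h (r)) (g (r)))))
normal form: (f (f (w (p) (g (r))) (f (w (p) (k)) (w (p) (k)))) (f (w (h (r)) (g (r))) (w (h (r)) (g (r)))))

size = 24


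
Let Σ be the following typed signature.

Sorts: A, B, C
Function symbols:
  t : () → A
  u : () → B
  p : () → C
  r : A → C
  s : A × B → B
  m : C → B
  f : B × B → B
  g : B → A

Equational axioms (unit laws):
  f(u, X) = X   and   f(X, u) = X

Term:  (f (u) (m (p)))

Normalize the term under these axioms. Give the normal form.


1. (f (u) (m (p)))  →  (m (p))

normal form = (m (p))


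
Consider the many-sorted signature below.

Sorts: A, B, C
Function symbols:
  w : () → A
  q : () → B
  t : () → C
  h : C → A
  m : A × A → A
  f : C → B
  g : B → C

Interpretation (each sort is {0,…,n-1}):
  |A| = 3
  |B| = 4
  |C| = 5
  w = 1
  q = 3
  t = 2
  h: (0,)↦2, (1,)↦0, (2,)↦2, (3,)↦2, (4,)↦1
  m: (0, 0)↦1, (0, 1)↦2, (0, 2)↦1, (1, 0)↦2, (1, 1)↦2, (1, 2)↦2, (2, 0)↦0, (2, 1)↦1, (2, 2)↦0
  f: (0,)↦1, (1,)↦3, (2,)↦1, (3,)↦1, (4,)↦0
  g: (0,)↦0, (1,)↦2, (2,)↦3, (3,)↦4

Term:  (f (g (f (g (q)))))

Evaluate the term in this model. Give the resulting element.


  q = 3
  (g (q)) = g(3,) = 4
  (f (g (q))) = f(4,) = 0
  (g (f (g (q)))) = g(0,) = 0
  (f (g (f (g (q))))) = f(0,) = 1

value = 1


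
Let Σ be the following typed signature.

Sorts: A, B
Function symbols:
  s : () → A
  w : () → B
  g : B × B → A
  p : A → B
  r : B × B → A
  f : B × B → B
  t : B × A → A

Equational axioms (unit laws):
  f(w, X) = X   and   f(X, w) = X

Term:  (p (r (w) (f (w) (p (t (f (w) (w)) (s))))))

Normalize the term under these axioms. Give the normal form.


1. (p (r (w) (f (w) (p (t (f (w) (w)) (s))))))  →  (p (r (w) (p (t (f (w) (w)) (s)))))
2. (p (r (w) (p (t (f (w) (w)) (s)))))  →  (p (r (w) (p (t (w) (s)))))

normal form = (p (r (w) (p (t (w) (s)))))


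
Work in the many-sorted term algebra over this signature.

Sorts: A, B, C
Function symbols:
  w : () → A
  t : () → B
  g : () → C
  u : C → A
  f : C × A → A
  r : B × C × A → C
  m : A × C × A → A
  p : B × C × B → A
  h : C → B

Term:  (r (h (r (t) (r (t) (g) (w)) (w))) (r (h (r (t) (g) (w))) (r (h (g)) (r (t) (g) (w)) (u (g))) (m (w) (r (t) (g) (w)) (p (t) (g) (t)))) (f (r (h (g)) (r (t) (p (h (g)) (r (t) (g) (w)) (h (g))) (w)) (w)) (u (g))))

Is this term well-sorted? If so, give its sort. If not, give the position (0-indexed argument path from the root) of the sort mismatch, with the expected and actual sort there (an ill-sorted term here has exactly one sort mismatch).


      (t) : B
        (t) : B
        (g) : C
        (w) : A
      (r (t) (g) (w)) : C
      (w) : A
    (r (t) (r (t) (g) (w)) (w)) : C
  (h (r (t) (r (t) (g) (w)) (w))) : B
        (t) : B
        (g) : C
        (w) : A
      (r (t) (g) (w)) : C
    (h (r (t) (g) (w))) : B
        (g) : C
      (h (g)) : B
        (t) : B
        (g) : C
        (w) : A
      (r (t) (g) (w)) : C
        (g) : C
      (u (g)) : A
    (r (h (g)) (r (t) (g) (w)) (u (g))) : C
      (w) : A
        (t) : B
        (g) : C
        (w) : A
      (r (t) (g) (w)) : C
        (t) : B
        (g) : C
        (t) : B
      (p (t) (g) (t)) : A
    (m (w) (r (t) (g) (w)) (p (t) (g) (t))) : A
  (r (h (r (t) (g) (w))) (r (h (g)) (r (t) (g) (w)) (u (g))) (m (w) (r (t) (g) (w)) (p (t) (g) (t)))) : C
        (g) : C
      (h (g)) : B
        (t) : B
            (g) : C
          (h (g)) : B
            (t) : B
            (g) : C
            (w) : A
          (r (t) (g) (w)) : C
            (g) : C
          (h (g)) : B
        (p (h (g)) (r (t) (g) (w)) (h (g))) : A
        (w) : A
      (r (t) (p (h (g)) (r (t) (g) (w)) (h (g))) (w)) : ✗ arg 1 at [2, 0, 1, 1] has sort A, expected C
      (w) : A
      (g) : C
    (u (g)) : A

ill-sorted at position [2, 0, 1, 1]: expected C, got A


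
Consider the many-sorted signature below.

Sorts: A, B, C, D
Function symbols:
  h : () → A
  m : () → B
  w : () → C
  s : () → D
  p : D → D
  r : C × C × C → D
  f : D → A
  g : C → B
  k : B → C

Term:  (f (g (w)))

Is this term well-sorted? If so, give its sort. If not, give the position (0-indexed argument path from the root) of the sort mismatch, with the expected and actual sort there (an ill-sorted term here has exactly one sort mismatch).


    (w) : C
  (g (w)) : B
(f (g (w))) : ✗ arg 0 at [0] has sort B, expected D

ill-sorted at position [0]: expected D, got B


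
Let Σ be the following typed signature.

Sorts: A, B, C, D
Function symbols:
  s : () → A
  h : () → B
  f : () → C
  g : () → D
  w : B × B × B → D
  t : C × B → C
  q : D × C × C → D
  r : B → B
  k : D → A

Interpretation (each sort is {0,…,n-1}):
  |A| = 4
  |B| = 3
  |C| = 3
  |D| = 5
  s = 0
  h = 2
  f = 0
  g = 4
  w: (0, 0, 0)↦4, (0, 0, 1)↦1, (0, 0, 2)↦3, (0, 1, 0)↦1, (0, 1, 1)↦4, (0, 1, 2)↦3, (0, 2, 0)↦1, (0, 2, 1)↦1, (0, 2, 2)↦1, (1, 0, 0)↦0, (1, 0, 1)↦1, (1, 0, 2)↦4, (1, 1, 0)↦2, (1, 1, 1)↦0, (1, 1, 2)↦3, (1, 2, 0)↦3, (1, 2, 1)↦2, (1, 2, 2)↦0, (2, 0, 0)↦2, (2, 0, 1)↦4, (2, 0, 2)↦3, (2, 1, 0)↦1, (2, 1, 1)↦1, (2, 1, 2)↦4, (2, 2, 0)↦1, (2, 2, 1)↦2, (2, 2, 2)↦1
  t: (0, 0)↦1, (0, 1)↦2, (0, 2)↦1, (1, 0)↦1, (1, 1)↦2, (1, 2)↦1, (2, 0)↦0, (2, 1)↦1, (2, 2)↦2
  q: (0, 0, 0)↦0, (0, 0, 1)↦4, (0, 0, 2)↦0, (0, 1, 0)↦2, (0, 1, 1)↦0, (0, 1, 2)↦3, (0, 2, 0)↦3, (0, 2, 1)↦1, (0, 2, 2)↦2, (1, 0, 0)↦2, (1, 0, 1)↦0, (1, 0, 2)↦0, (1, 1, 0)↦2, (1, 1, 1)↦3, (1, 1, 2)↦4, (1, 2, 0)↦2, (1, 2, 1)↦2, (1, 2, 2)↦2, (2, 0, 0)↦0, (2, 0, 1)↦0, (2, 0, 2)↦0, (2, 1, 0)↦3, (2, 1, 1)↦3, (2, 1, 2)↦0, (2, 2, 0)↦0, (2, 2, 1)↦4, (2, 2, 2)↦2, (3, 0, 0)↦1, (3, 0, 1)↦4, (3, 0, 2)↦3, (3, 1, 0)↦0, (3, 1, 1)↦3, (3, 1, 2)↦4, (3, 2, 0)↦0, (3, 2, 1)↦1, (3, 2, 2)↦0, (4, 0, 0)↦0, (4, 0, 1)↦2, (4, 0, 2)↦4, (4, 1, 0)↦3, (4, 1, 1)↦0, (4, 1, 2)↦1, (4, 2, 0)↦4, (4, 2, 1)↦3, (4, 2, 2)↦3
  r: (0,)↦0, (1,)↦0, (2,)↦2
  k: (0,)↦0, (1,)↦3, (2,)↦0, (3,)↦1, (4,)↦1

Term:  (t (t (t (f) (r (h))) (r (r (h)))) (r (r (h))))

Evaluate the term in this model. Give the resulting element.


value = 1

  f = 0
  h = 2
  (r (h)) = r(2,) = 2
  (t (f) (r (h))) = t(0, 2) = 1
  h = 2
  (r (h)) = r(2,) = 2
  (r (r (h))) = r(2,) = 2
  (t (t (f) (r (h))) (r (r (h)))) = t(1, 2) = 1
  h = 2
  (r (h)) = r(2,) = 2
  (r (r (h))) = r(2,) = 2
  (t (t (t (f) (r (h))) (r (r (h)))) (r (r (h)))) = t(1, 2) = 1


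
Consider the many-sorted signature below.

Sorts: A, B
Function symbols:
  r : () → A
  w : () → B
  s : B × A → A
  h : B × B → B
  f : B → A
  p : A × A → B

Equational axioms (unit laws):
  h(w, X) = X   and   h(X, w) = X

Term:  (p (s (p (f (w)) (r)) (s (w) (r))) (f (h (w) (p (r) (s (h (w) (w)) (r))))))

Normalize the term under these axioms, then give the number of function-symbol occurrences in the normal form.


1. (p (s (p (f (w)) (r)) (s (w) (r))) (f (h (w) (p (r) (s (h (w) (w)) (r))))))  →  (p (s (p (f (w)) (r)) (s (w) (r))) (f (p (r) (s (h (w) (w)) (r)))))
2. (p (s (p (f (w)) (r)) (s (w) (r))) (f (p (r) (s (h (w) (w)) (r)))))  →  (p (s (p (f (w)) (r)) (s (w) (r))) (f (p (r) (s (w) (r)))))
normal form: (p (s (p (f (w)) (r)) (s (w) (r))) (f (p (r) (s (w) (r)))))

size = 15


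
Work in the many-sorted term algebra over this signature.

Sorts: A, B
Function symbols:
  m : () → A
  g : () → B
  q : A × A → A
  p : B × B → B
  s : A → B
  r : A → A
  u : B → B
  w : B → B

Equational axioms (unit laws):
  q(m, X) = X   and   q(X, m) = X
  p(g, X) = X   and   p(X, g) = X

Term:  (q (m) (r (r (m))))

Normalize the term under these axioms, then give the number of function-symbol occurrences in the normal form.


1. (q (m) (r (r (m))))  →  (r (r (m)))
normal form: (r (r (m)))

size = 3


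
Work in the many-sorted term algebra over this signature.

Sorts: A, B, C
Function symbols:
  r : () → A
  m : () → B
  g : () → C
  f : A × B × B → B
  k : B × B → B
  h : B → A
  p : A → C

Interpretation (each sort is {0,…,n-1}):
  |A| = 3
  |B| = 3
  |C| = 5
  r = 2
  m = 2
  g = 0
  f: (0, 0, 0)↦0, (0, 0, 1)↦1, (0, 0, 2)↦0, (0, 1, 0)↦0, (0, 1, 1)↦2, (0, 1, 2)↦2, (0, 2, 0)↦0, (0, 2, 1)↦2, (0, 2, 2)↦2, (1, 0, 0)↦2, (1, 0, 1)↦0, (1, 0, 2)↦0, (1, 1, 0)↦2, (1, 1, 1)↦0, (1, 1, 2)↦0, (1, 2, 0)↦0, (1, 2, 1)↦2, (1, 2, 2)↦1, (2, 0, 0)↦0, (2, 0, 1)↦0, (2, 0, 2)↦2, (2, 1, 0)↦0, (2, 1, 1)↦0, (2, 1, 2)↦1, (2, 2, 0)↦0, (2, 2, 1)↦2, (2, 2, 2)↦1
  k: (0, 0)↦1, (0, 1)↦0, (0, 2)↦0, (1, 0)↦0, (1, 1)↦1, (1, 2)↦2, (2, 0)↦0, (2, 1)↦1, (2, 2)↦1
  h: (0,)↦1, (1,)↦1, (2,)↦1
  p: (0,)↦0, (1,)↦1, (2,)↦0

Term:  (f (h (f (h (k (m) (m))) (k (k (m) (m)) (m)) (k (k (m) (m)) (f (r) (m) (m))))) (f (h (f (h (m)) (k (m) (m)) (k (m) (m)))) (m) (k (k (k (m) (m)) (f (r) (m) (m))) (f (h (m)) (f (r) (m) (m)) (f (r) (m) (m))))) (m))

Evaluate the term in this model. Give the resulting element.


  m = 2
  m = 2
  (k (m) (m)) = k(2, 2) = 1
  (h (k (m) (m))) = h(1,) = 1
  m = 2
  m = 2
  (k (m) (m)) = k(2, 2) = 1
  m = 2
  (k (k (m) (m)) (m)) = k(1, 2) = 2
  m = 2
  m = 2
  (k (m) (m)) = k(2, 2) = 1
  r = 2
  m = 2
  m = 2
  (f (r) (m) (m)) = f(2, 2, 2) = 1
  (k (k (m) (m)) (f (r) (m) (m))) = k(1, 1) = 1
  (f (h (k (m) (m))) (k (k (m) (m)) (m)) (k (k (m) (m)) (f (r) (m) (m)))) = f(1, 2, 1) = 2
  (h (f (h (k (m) (m))) (k (k (m) (m)) (m)) (k (k (m) (m)) (f (r) (m) (m))))) = h(2,) = 1
  m = 2
  (h (m)) = h(2,) = 1
  m = 2
  m = 2
  (k (m) (m)) = k(2, 2) = 1
  m = 2
  m = 2
  (k (m) (m)) = k(2, 2) = 1
  (f (h (m)) (k (m) (m)) (k (m) (m))) = f(1, 1, 1) = 0
  (h (f (h (m)) (k (m) (m)) (k (m) (m)))) = h(0,) = 1
  m = 2
  m = 2
  m = 2
  (k (m) (m)) = k(2, 2) = 1
  r = 2
  m = 2
  m = 2
  (f (r) (m) (m)) = f(2, 2, 2) = 1
  (k (k (m) (m)) (f (r) (m) (m))) = k(1, 1) = 1
  m = 2
  (h (m)) = h(2,) = 1
  r = 2
  m = 2
  m = 2
  (f (r) (m) (m)) = f(2, 2, 2) = 1
  r = 2
  m = 2
  m = 2
  (f (r) (m) (m)) = f(2, 2, 2) = 1
  (f (h (m)) (f (r) (m) (m)) (f (r) (m) (m))) = f(1, 1, 1) = 0
  (k (k (k (m) (m)) (f (r) (m) (m))) (f (h (m)) (f (r) (m) (m)) (f (r) (m) (m)))) = k(1, 0) = 0
  (f (h (f (h (m)) (k (m) (m)) (k (m) (m)))) (m) (k (k (k (m) (m)) (f (r) (m) (m))) (f (h (m)) (f (r) (m) (m)) (f (r) (m) (m))))) = f(1, 2, 0) = 0
  m = 2
  (f (h (f (h (k (m) (m))) (k (k (m) (m)) (m)) (k (k (m) (m)) (f (r) (m) (m))))) (f (h (f (h (m)) (k (m) (m)) (k (m) (m)))) (m) (k (k (k (m) (m)) (f (r) (m) (m))) (f (h (m)) (f (r) (m) (m)) (f (r) (m) (m))))) (m)) = f(1, 0, 2) = 0

value = 0


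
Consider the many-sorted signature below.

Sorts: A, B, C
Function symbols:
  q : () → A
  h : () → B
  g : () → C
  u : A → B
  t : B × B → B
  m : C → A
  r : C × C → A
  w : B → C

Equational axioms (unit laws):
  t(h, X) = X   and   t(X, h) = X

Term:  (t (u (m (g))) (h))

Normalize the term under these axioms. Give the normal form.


1. (t (u (m (g))) (h))  →  (u (m (g)))

normal form = (u (m (g)))


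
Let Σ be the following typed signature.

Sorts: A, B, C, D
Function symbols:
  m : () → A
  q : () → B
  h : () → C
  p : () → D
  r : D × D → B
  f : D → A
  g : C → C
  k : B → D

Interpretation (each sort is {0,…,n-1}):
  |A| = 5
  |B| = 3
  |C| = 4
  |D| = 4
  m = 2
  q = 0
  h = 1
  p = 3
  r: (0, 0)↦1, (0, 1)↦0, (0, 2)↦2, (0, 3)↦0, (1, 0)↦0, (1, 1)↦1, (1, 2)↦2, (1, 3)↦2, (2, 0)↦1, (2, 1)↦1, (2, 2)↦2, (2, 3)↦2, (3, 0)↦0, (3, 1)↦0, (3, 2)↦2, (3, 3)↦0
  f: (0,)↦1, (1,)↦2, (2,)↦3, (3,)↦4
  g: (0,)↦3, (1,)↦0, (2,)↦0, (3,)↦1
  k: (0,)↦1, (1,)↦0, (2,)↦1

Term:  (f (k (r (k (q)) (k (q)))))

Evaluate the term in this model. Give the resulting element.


  q = 0
  (k (q)) = k(0,) = 1
  q = 0
  (k (q)) = k(0,) = 1
  (r (k (q)) (k (q))) = r(1, 1) = 1
  (k (r (k (q)) (k (q)))) = k(1,) = 0
  (f (k (r (k (q)) (k (q))))) = f(0,) = 1

value = 1


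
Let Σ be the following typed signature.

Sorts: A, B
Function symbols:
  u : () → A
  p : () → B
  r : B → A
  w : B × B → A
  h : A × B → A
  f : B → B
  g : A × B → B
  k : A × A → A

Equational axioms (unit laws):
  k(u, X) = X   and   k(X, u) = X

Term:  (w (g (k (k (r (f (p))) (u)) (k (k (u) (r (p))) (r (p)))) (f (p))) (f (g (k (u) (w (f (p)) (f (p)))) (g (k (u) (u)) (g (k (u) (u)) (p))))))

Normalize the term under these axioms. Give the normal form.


1. (w (g (k (k (r (f (p))) (u)) (k (k (u) (r (p))) (r (p)))) (f (p))) (f (g (k (u) (w (f (p)) (f (p)))) (g (k (u) (u)) (g (k (u) (u)) (p))))))  →  (w (g (k (r (f (p))) (k (k (u) (r (p))) (r (p)))) (f (p))) (f (g (k (u) (w (f (p)) (f (p)))) (g (k (u) (u)) (g (k (u) (u)) (p))))))
2. (w (g (k (r (f (p))) (k (k (u) (r (p))) (r (p)))) (f (p))) (f (g (k (u) (w (f (p)) (f (p)))) (g (k (u) (u)) (g (k (u) (u)) (p))))))  →  (w (g (k (r (f (p))) (k (r (p)) (r (p)))) (f (p))) (f (g (k (u) (w (f (p)) (f (p)))) (g (k (u) (u)) (g (k (u) (u)) (p))))))
3. (w (g (k (r (f (p))) (k (r (p)) (r (p)))) (f (p))) (f (g (k (u) (w (f (p)) (f (p)))) (g (k (u) (u)) (g (k (u) (u)) (p))))))  →  (w (g (k (r (f (p))) (k (r (p)) (r (p)))) (f (p))) (f (g (w (f (p)) (f (p))) (g (k (u) (u)) (g (k (u) (u)) (p))))))
4. (w (g (k (r (f (p))) (k (r (p)) (r (p)))) (f (p))) (f (g (w (f (p)) (f (p))) (g (k (u) (u)) (g (k (u) (u)) (p))))))  →  (w (g (k (r (f (p))) (k (r (p)) (r (p)))) (f (p))) (f (g (w (f (p)) (f (p))) (g (u) (g (k (u) (u)) (p))))))
5. (w (g (k (r (f (p))) (k (r (p)) (r (p)))) (f (p))) (f (g (w (f (p)) (f (p))) (g (u) (g (k (u) (u)) (p))))))  →  (w (g (k (r (f (p))) (k (r (p)) (r (p)))) (f (p))) (f (g (w (f (p)) (f (p))) (g (u) (g (u) (p))))))

normal form = (w (g (k (r (f (p))) (k (r (p)) (r (p)))) (f (p))) (f (g (w (f (p)) (f (p))) (g (u) (g (u) (p))))))


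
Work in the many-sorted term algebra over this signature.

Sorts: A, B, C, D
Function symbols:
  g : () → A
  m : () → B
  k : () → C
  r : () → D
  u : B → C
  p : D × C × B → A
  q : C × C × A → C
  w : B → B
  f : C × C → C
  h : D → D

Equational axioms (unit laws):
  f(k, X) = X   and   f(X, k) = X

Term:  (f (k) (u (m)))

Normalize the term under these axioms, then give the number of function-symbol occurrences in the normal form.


size = 2

1. (f (k) (u (m)))  →  (u (m))
normal form: (u (m))


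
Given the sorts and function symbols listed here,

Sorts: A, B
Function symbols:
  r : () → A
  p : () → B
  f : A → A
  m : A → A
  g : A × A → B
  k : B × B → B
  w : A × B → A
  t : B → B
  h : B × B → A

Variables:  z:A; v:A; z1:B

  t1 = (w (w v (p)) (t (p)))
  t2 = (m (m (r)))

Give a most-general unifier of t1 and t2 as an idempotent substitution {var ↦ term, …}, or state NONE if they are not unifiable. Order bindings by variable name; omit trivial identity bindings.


head clash or occurs-check failure — not unifiable

NONE (not unifiable)


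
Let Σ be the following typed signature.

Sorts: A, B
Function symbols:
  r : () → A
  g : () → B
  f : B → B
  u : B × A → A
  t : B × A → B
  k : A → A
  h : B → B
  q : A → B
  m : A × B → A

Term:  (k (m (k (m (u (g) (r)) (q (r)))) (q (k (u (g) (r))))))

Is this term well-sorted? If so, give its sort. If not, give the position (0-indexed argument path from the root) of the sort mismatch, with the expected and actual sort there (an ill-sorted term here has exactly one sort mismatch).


well-sorted; sort = A

          (g) : B
          (r) : A
        (u (g) (r)) : A
          (r) : A
        (q (r)) : B
      (m (u (g) (r)) (q (r))) : A
    (k (m (u (g) (r)) (q (r)))) : A
          (g) : B
          (r) : A
        (u (g) (r)) : A
      (k (u (g) (r))) : A
    (q (k (u (g) (r)))) : B
  (m (k (m (u (g) (r)) (q (r)))) (q (k (u (g) (r))))) : A
(k (m (k (m (u (g) (r)) (q (r)))) (q (k (u (g) (r)))))) : A


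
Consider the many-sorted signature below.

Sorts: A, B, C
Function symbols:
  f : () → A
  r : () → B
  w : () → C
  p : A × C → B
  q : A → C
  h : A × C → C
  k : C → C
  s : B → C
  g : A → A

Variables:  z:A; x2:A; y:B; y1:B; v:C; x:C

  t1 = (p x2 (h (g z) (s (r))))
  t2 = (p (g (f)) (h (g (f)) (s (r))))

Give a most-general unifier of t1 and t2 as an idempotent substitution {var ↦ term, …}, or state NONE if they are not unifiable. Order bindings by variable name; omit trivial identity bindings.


{x2 ↦ (g (f)), z ↦ (f)}


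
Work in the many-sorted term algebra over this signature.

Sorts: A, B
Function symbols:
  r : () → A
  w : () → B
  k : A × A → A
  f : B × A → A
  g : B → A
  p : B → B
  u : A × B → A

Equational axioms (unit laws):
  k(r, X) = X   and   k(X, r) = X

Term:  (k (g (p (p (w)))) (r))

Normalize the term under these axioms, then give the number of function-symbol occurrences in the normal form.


size = 4

1. (k (g (p (p (w)))) (r))  →  (g (p (p (w))))
normal form: (g (p (p (w))))


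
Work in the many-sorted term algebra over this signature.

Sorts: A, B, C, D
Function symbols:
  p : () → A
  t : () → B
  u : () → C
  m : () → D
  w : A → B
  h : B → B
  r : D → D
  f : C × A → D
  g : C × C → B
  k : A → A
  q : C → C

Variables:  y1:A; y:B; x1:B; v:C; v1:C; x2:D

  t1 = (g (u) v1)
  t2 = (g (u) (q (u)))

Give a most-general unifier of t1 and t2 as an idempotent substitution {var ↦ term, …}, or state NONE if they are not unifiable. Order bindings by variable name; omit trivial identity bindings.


{v1 ↦ (q (u))}


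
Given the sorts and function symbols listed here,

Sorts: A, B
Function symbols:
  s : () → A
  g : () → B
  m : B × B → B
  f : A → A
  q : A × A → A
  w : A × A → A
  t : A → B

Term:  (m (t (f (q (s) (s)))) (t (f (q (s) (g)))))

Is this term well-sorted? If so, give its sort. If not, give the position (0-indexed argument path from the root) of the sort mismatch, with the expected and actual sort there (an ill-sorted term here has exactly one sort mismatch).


ill-sorted at position [1, 0, 0, 1]: expected A, got B

        (s) : A
        (s) : A
      (q (s) (s)) : A
    (f (q (s) (s))) : A
  (t (f (q (s) (s)))) : B
        (s) : A
        (g) : B
      (q (s) (g)) : ✗ arg 1 at [1, 0, 0, 1] has sort B, expected A


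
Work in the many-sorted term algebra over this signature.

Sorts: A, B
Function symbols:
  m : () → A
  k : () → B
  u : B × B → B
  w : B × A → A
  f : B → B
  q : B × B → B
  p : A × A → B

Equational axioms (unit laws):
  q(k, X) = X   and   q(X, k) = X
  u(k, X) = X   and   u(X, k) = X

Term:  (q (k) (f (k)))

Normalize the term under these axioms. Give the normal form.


normal form = (f (k))

1. (q (k) (f (k)))  →  (f (k))


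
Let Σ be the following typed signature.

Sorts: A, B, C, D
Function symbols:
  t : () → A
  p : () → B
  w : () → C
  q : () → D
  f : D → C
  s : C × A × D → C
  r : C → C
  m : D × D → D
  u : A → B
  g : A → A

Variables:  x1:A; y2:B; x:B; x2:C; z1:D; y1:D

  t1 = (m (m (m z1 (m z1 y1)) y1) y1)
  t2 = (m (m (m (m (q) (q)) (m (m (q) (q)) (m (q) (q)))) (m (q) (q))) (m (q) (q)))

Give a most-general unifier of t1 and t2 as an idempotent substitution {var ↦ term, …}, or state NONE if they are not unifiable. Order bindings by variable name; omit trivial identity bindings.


{y1 ↦ (m (q) (q)), z1 ↦ (m (q) (q))}


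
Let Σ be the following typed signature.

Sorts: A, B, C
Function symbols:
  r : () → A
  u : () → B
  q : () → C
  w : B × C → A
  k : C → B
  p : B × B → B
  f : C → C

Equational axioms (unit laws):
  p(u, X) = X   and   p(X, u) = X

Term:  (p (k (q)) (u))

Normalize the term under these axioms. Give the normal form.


normal form = (k (q))

1. (p (k (q)) (u))  →  (k (q))


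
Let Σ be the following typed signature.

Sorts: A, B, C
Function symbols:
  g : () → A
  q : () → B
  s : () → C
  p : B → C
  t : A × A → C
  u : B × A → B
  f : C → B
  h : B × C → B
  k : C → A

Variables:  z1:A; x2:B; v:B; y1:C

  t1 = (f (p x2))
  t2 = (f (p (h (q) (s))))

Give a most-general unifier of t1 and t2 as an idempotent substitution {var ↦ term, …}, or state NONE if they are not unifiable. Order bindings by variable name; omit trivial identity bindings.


{x2 ↦ (h (q) (s))}


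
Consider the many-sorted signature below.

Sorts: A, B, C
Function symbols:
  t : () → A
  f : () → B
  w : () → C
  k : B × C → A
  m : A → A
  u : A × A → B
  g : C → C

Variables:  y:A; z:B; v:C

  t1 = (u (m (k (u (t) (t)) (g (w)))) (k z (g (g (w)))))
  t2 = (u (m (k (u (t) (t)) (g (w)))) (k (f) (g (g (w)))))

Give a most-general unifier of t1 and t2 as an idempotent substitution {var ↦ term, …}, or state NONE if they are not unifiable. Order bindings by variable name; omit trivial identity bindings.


{z ↦ (f)}


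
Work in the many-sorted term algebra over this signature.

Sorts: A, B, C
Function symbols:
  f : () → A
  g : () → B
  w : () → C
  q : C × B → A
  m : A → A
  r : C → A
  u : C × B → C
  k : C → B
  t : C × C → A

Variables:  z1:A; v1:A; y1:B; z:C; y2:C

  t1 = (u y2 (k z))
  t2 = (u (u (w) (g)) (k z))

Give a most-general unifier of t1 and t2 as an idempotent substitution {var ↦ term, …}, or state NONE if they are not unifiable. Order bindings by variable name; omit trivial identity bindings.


{y2 ↦ (u (w) (g))}


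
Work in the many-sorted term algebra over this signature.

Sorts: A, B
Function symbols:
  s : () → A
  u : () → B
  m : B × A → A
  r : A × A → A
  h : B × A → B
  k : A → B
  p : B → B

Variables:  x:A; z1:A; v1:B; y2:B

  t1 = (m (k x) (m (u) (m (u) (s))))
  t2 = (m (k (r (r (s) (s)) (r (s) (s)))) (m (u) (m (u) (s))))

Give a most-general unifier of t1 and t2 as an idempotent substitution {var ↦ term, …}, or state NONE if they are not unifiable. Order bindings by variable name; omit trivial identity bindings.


{x ↦ (r (r (s) (s)) (r (s) (s)))}


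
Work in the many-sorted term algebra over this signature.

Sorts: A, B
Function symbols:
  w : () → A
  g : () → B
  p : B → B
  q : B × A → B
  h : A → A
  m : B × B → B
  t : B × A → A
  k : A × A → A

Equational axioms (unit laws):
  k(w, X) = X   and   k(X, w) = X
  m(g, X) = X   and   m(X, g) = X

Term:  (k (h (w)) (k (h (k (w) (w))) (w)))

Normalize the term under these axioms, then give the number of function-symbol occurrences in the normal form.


1. (k (h (w)) (k (h (k (w) (w))) (w)))  →  (k (h (w)) (h (k (w) (w))))
2. (k (h (w)) (h (k (w) (w))))  →  (k (h (w)) (h (w)))
normal form: (k (h (w)) (h (w)))

size = 5


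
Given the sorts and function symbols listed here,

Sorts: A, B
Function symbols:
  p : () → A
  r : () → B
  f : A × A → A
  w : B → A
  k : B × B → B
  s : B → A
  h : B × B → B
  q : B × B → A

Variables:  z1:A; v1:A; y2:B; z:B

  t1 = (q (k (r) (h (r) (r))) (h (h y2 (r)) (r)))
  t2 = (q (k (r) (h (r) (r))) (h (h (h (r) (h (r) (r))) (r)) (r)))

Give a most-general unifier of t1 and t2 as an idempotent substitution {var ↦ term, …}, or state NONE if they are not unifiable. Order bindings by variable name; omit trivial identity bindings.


{y2 ↦ (h (r) (h (r) (r)))}


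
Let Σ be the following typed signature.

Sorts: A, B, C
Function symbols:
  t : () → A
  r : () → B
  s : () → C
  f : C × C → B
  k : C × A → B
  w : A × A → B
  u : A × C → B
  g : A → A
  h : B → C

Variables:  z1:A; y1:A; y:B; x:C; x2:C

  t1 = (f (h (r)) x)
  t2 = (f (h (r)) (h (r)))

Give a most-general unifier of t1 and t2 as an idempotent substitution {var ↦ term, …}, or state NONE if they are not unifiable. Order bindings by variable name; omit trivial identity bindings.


{x ↦ (h (r))}


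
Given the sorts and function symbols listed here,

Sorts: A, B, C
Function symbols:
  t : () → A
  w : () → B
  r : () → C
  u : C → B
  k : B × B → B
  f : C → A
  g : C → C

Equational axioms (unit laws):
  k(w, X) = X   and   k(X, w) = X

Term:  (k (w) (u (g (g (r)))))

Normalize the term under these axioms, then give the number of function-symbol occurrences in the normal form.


1. (k (w) (u (g (g (r)))))  →  (u (g (g (r))))
normal form: (u (g (g (r))))

size = 4


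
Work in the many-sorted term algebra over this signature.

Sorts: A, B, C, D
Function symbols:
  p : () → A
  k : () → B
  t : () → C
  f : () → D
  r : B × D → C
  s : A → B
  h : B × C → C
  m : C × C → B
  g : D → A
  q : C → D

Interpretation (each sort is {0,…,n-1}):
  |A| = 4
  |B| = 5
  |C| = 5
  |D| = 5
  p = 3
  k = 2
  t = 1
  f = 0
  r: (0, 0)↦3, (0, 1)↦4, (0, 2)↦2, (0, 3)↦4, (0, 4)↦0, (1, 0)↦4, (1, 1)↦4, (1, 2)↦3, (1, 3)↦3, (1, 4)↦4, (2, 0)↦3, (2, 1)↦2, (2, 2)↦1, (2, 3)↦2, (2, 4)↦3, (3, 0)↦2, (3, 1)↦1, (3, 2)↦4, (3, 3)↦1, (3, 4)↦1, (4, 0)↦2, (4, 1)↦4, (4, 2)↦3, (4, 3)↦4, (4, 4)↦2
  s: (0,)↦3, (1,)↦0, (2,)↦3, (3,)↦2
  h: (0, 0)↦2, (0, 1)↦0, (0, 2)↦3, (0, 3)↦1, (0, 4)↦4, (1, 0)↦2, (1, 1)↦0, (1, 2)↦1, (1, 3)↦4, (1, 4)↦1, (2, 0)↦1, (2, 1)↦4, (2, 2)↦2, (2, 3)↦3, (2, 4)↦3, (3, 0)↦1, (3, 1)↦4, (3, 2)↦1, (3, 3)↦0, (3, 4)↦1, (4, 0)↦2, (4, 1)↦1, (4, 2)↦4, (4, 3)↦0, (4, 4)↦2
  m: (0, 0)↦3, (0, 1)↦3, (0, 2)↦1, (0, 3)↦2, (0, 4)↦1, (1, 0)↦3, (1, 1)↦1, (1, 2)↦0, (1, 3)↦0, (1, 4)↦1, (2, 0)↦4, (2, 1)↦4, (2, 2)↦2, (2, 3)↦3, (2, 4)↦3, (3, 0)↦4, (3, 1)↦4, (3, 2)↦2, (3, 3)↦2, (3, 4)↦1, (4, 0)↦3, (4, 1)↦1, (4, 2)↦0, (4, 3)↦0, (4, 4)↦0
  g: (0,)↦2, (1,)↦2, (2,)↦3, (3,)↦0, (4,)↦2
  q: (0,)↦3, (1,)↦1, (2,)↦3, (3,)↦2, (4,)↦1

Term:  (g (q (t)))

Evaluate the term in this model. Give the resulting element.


  t = 1
  (q (t)) = q(1,) = 1
  (g (q (t))) = g(1,) = 2

value = 2


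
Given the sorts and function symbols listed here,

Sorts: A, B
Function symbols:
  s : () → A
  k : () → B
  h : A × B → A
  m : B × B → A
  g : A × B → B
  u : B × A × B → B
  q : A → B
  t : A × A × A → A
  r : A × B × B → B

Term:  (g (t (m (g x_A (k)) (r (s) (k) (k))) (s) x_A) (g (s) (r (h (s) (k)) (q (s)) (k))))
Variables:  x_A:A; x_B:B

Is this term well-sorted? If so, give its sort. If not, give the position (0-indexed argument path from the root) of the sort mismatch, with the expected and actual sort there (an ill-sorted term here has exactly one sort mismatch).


well-sorted; sort = B

        x_A : A
        (k) : B
      (g x_A (k)) : B
        (s) : A
        (k) : B
        (k) : B
      (r (s) (k) (k)) : B
    (m (g x_A (k)) (r (s) (k) (k))) : A
    (s) : A
    x_A : A
  (t (m (g x_A (k)) (r (s) (k) (k))) (s) x_A) : A
    (s) : A
        (s) : A
        (k) : B
      (h (s) (k)) : A
        (s) : A
      (q (s)) : B
      (k) : B
    (r (h (s) (k)) (q (s)) (k)) : B
  (g (s) (r (h (s) (k)) (q (s)) (k))) : B
(g (t (m (g x_A (k)) (r (s) (k) (k))) (s) x_A) (g (s) (r (h (s) (k)) (q (s)) (k)))) : B


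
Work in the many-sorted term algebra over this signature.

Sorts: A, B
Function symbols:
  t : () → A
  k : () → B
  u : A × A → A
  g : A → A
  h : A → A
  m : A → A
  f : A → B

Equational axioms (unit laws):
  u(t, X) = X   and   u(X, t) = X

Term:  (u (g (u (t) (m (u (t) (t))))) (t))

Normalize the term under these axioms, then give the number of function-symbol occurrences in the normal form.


size = 3

1. (u (g (u (t) (m (u (t) (t))))) (t))  →  (g (u (t) (m (u (t) (t)))))
2. (g (u (t) (m (u (t) (t)))))  →  (g (m (u (t) (t))))
3. (g (m (u (t) (t))))  →  (g (m (t)))
normal form: (g (m (t)))
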